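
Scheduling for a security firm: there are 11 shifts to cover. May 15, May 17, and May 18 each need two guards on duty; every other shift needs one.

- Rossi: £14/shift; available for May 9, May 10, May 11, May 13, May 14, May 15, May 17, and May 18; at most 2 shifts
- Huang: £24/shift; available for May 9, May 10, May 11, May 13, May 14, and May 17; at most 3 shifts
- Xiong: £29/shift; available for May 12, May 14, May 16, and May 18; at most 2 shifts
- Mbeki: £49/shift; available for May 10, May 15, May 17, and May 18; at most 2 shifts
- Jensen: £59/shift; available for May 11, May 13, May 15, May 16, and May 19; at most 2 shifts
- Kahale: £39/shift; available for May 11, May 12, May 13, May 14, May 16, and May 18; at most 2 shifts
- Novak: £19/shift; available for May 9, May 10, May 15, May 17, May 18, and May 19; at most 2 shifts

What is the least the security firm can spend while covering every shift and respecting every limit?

£431

Picking the cheapest available guard for each shift independently would cost £246, but that ignores the shift limits.
An optimal schedule: May 9→Rossi, May 10→Rossi, May 11→Huang, May 12→Xiong, May 13→Huang, May 14→Kahale, May 15→Novak+Jensen, May 16→Xiong, May 17→Huang+Mbeki, May 18→Kahale+Mbeki, May 19→Novak.
Total: 14 + 14 + 24 + 29 + 24 + 39 + 19 + 59 + 29 + 24 + 49 + 39 + 49 + 19 = £431.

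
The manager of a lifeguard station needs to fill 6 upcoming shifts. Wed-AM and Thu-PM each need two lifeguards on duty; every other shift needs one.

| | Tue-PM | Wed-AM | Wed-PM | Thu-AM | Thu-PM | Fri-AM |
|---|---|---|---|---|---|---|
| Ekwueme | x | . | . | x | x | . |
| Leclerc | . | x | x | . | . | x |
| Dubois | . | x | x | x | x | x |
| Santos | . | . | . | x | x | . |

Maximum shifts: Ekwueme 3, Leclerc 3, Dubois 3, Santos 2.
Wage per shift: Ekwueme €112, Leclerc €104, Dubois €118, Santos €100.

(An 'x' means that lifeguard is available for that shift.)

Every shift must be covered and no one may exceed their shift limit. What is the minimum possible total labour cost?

€854

Tue-PM can only be covered by Ekwueme, so that assignment is forced.
Wed-AM can only be covered by Leclerc and Dubois, so that assignment is forced.
Picking the cheapest available lifeguard for each shift independently would cost €854, and that bound is achievable.
An optimal schedule: Tue-PM→Ekwueme, Wed-AM→Leclerc+Dubois, Wed-PM→Leclerc, Thu-AM→Santos, Thu-PM→Santos+Ekwueme, Fri-AM→Leclerc.
Total: 112 + 104 + 118 + 104 + 100 + 100 + 112 + 104 = €854.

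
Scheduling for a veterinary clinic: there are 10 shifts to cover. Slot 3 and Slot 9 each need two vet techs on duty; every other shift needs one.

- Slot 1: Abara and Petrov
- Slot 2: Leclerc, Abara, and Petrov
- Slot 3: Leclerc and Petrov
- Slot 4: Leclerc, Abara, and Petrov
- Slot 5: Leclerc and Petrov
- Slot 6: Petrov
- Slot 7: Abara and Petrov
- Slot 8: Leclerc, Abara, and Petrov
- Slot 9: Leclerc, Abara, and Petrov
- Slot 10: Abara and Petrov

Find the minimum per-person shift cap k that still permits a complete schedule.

With 3 vet techs and 12 worker-slots to fill, someone must work at least ⌈12/3⌉ = 4 shifts, so k ≥ 4.
k = 4 works: Slot 1→Abara, Slot 2→Leclerc, Slot 3→Leclerc+Petrov, Slot 4→Leclerc, Slot 5→Leclerc, Slot 6→Petrov, Slot 7→Abara, Slot 8→Petrov, Slot 9→Abara+Petrov, Slot 10→Abara.
Loads: Leclerc 4, Abara 4, Petrov 4 — all ≤ 4.

4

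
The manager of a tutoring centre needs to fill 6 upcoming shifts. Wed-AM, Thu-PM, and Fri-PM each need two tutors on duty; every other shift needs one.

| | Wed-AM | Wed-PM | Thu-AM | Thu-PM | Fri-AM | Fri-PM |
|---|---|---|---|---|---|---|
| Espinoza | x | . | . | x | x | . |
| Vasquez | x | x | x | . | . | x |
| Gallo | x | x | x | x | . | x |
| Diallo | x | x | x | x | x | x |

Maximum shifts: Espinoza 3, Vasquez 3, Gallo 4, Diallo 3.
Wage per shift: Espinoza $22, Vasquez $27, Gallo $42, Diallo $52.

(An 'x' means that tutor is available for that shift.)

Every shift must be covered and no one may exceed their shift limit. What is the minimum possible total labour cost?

$273

Picking the cheapest available tutor for each shift independently would cost $258, but that ignores the shift limits.
An optimal schedule: Wed-AM→Espinoza+Gallo, Wed-PM→Vasquez, Thu-AM→Vasquez, Thu-PM→Espinoza+Gallo, Fri-AM→Espinoza, Fri-PM→Vasquez+Gallo.
Total: 22 + 42 + 27 + 27 + 22 + 42 + 22 + 27 + 42 = $273.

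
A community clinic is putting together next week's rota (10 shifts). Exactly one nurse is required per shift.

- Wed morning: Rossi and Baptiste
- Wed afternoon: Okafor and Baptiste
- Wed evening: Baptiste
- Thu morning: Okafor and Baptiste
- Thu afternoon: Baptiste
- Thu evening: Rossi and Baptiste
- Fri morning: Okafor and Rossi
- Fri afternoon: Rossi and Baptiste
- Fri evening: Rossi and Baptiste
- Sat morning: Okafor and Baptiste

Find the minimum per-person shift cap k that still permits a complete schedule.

With 3 nurses and 10 worker-slots to fill, someone must work at least ⌈10/3⌉ = 4 shifts, so k ≥ 4.
k = 4 works: Wed morning→Rossi, Wed afternoon→Okafor, Wed evening→Baptiste, Thu morning→Okafor, Thu afternoon→Baptiste, Thu evening→Rossi, Fri morning→Okafor, Fri afternoon→Rossi, Fri evening→Rossi, Sat morning→Okafor.
Loads: Okafor 4, Rossi 4, Baptiste 2 — all ≤ 4.

4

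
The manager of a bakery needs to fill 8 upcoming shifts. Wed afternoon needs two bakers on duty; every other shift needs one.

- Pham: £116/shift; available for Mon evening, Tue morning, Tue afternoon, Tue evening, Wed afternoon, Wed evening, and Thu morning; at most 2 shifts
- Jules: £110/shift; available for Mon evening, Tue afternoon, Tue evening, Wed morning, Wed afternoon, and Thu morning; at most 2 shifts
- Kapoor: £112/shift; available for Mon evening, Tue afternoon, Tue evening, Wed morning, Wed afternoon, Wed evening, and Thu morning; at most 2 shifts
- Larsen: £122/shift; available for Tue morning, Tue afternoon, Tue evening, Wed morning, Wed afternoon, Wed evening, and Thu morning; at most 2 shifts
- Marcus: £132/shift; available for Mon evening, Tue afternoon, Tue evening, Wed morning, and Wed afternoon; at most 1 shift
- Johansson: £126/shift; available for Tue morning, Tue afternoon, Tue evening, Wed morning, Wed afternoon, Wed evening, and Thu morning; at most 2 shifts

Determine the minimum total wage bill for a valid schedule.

£1046

Picking the cheapest available baker for each shift independently would cost £1000, but that ignores the shift limits.
An optimal schedule: Mon evening→Jules, Tue morning→Pham, Tue afternoon→Pham, Tue evening→Larsen, Wed morning→Jules, Wed afternoon→Larsen+Johansson, Wed evening→Kapoor, Thu morning→Kapoor.
Total: 110 + 116 + 116 + 122 + 110 + 122 + 126 + 112 + 112 = £1046.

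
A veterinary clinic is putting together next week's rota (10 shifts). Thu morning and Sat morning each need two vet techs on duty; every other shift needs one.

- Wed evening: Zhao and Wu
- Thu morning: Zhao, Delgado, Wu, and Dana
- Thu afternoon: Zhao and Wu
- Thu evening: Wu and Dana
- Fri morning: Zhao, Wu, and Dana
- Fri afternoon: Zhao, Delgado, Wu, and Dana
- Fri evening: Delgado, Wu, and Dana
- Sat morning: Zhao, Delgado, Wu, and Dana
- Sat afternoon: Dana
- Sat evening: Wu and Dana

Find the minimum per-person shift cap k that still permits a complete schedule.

3

With 4 vet techs and 12 worker-slots to fill, someone must work at least ⌈12/4⌉ = 3 shifts, so k ≥ 3.
k = 3 works: Wed evening→Zhao, Thu morning→Delgado+Dana, Thu afternoon→Zhao, Thu evening→Wu, Fri morning→Zhao, Fri afternoon→Delgado, Fri evening→Delgado, Sat morning→Wu+Dana, Sat afternoon→Dana, Sat evening→Wu.
Loads: Zhao 3, Delgado 3, Wu 3, Dana 3 — all ≤ 3.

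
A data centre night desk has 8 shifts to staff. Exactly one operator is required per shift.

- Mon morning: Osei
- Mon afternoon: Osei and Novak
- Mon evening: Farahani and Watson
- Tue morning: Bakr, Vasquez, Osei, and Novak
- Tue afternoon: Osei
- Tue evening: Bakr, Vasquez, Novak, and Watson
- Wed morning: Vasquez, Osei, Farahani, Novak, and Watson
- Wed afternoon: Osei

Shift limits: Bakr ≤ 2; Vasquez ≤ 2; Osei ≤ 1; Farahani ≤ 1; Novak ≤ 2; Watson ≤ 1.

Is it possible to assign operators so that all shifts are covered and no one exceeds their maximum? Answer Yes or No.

Total capacity is 9 and 8 slots are needed, so capacity alone doesn't rule it out.
Shifts {Mon morning, Tue afternoon} need 2 worker-slots in total, but the operators available for any of those shifts (Osei) can supply at most 1 among them. So no valid schedule exists.

No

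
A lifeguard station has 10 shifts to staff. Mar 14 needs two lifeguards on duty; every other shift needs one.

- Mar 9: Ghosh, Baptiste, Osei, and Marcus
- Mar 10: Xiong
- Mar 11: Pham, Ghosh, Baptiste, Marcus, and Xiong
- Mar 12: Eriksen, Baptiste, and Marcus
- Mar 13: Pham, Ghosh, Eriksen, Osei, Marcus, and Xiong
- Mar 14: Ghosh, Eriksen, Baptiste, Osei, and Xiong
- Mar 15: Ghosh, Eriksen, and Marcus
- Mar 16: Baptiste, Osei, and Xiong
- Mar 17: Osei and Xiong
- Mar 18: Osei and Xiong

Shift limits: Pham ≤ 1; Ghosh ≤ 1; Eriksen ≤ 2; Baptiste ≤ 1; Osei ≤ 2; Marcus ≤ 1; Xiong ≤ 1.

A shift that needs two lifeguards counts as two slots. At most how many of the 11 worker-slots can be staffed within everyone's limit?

Total capacity across all lifeguards is 1+1+2+1+2+1+1 = 9, and 11 slots are needed, so at most 9 can be filled.
An assignment achieving 9: Mar 9→Marcus, Mar 10→Xiong, Mar 11→Pham, Mar 12→Eriksen, Mar 14→Eriksen, Mar 15→Ghosh, Mar 16→Baptiste, Mar 17→Osei, Mar 18→Osei.
Loads: Pham 1/1, Ghosh 1/1, Eriksen 2/2, Baptiste 1/1, Osei 2/2, Marcus 1/1, Xiong 1/1.

9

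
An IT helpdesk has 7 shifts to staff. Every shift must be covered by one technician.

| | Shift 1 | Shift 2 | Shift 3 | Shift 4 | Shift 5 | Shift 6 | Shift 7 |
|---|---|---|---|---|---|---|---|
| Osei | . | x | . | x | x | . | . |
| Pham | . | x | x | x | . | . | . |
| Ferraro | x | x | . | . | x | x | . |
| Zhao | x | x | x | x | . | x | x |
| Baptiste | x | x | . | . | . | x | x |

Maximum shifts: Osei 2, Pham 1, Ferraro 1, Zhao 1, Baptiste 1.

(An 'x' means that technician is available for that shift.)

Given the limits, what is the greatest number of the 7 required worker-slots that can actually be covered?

6

Total capacity across all technicians is 2+1+1+1+1 = 6, and 7 slots are needed, so at most 6 can be filled.
An assignment achieving 6: Shift 1→Ferraro, Shift 3→Pham, Shift 4→Osei, Shift 5→Osei, Shift 6→Baptiste, Shift 7→Zhao.
Loads: Osei 2/2, Pham 1/1, Ferraro 1/1, Zhao 1/1, Baptiste 1/1.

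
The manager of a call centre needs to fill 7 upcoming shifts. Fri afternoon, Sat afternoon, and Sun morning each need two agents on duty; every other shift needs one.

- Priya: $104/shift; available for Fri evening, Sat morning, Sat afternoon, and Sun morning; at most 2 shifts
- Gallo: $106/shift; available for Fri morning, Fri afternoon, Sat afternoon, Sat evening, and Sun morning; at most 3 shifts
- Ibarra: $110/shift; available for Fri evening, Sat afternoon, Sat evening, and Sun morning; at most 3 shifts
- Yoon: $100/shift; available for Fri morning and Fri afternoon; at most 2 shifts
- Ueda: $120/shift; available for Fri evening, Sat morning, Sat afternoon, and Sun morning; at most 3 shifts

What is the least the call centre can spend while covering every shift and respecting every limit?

$1056

Fri afternoon can only be covered by Gallo and Yoon, so that assignment is forced.
Picking the cheapest available agent for each shift independently would cost $1040, but that ignores the shift limits.
An optimal schedule: Fri morning→Yoon, Fri afternoon→Yoon+Gallo, Fri evening→Ibarra, Sat morning→Priya, Sat afternoon→Priya+Ibarra, Sat evening→Gallo, Sun morning→Gallo+Ibarra.
Total: 100 + 100 + 106 + 110 + 104 + 104 + 110 + 106 + 106 + 110 = $1056.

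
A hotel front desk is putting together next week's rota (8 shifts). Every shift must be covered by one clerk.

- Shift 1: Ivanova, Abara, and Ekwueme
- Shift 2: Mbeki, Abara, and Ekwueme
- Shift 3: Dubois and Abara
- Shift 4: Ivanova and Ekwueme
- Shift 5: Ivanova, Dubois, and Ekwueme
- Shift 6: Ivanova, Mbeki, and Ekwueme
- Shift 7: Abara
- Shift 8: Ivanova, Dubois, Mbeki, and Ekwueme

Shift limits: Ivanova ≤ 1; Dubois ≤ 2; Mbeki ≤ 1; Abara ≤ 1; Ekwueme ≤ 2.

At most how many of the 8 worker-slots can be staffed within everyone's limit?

7

Total capacity across all clerks is 1+2+1+1+2 = 7, and 8 slots are needed, so at most 7 can be filled.
An assignment achieving 7: Shift 1→Ekwueme, Shift 2→Mbeki, Shift 3→Dubois, Shift 4→Ivanova, Shift 5→Dubois, Shift 6→Ekwueme, Shift 7→Abara.
Loads: Ivanova 1/1, Dubois 2/2, Mbeki 1/1, Abara 1/1, Ekwueme 2/2.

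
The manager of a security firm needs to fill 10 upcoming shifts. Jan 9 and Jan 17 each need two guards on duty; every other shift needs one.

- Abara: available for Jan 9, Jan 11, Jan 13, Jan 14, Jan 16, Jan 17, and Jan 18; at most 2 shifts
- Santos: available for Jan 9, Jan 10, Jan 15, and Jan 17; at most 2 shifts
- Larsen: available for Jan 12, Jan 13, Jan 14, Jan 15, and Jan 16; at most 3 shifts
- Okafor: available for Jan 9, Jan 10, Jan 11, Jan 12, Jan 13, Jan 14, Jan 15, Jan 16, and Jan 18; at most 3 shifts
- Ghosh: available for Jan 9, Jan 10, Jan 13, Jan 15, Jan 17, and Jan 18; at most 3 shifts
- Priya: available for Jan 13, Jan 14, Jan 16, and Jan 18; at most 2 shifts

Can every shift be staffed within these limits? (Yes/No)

One valid schedule: Jan 9→Okafor+Ghosh, Jan 10→Santos, Jan 11→Abara, Jan 12→Larsen, Jan 13→Ghosh, Jan 14→Larsen, Jan 15→Larsen, Jan 16→Okafor, Jan 17→Abara+Santos, Jan 18→Okafor.
Loads: Abara 2/2, Santos 2/2, Larsen 3/3, Okafor 3/3, Ghosh 2/3, Priya 0/2 — all within limits.

Yes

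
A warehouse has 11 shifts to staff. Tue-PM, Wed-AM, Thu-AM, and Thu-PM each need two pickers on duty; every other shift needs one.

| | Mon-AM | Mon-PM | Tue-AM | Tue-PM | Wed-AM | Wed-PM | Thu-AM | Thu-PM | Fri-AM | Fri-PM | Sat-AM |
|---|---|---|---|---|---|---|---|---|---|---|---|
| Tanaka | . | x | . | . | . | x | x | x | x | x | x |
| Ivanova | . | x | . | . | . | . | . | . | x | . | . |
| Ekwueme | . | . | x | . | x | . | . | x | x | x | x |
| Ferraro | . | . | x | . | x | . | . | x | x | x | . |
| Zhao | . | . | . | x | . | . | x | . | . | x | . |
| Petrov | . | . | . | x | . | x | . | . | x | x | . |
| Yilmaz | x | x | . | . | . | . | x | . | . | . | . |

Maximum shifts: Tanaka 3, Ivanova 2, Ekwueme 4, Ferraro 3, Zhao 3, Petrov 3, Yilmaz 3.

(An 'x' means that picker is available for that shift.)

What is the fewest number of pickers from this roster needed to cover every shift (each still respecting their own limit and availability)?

5

15 slots to fill and no one can take more than 4, so at least ⌈15/4⌉ = 4 pickers are needed.
Any 4 pickers together have capacity at most 4+3+3+3 = 13 < 15 slots, so 4 can never suffice.
Ekwueme, Ferraro, Zhao, Petrov, and Yilmaz alone can cover everything: Mon-AM→Yilmaz, Mon-PM→Yilmaz, Tue-AM→Ekwueme, Tue-PM→Zhao+Petrov, Wed-AM→Ekwueme+Ferraro, Wed-PM→Petrov, Thu-AM→Zhao+Yilmaz, Thu-PM→Ekwueme+Ferraro, Fri-AM→Ferraro, Fri-PM→Zhao, Sat-AM→Ekwueme.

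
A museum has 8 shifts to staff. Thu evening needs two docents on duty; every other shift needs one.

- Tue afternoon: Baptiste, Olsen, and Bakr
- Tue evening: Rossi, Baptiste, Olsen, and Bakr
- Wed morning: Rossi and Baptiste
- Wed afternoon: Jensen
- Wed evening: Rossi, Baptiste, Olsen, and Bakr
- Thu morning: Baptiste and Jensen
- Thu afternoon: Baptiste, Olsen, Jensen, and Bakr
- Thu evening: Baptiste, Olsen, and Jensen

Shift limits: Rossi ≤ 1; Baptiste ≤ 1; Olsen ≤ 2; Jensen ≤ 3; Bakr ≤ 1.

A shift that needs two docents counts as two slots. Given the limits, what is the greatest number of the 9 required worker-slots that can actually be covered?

Total capacity across all docents is 1+1+2+3+1 = 8, and 9 slots are needed, so at most 8 can be filled.
An assignment achieving 8: Tue afternoon→Olsen, Tue evening→Bakr, Wed morning→Rossi, Wed afternoon→Jensen, Thu morning→Baptiste, Thu afternoon→Jensen, Thu evening→Olsen+Jensen.
Loads: Rossi 1/1, Baptiste 1/1, Olsen 2/2, Jensen 3/3, Bakr 1/1.

8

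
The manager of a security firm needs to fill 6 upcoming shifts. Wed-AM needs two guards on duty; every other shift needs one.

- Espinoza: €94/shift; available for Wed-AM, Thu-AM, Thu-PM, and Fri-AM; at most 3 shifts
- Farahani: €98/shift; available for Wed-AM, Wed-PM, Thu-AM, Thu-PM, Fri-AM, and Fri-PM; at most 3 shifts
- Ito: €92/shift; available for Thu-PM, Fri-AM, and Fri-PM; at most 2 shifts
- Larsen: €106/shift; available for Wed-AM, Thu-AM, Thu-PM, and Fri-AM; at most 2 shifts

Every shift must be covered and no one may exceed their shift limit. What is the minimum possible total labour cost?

Wed-PM can only be covered by Farahani, so that assignment is forced.
Picking the cheapest available guard for each shift independently would cost €660, but that ignores the shift limits.
An optimal schedule: Wed-AM→Espinoza+Farahani, Wed-PM→Farahani, Thu-AM→Espinoza, Thu-PM→Ito, Fri-AM→Espinoza, Fri-PM→Ito.
Total: 94 + 98 + 98 + 94 + 92 + 94 + 92 = €662.

€662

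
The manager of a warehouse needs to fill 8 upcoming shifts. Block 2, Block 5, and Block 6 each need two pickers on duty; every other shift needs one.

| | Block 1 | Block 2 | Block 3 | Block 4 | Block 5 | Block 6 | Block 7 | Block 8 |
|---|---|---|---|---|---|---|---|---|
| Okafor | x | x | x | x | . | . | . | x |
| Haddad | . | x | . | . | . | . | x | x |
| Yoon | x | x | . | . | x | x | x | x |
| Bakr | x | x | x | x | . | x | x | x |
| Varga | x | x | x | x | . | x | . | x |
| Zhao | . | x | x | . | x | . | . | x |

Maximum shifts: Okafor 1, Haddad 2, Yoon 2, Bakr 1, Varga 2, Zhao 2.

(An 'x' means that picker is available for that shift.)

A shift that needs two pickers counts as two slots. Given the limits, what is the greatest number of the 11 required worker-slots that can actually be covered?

Total capacity across all pickers is 1+2+2+1+2+2 = 10, and 11 slots are needed, so at most 10 can be filled.
An assignment achieving 10: Block 1→Varga, Block 2→Haddad+Zhao, Block 3→Varga, Block 4→Okafor, Block 5→Yoon+Zhao, Block 6→Yoon+Bakr, Block 7→Haddad.
Loads: Okafor 1/1, Haddad 2/2, Yoon 2/2, Bakr 1/1, Varga 2/2, Zhao 2/2.

10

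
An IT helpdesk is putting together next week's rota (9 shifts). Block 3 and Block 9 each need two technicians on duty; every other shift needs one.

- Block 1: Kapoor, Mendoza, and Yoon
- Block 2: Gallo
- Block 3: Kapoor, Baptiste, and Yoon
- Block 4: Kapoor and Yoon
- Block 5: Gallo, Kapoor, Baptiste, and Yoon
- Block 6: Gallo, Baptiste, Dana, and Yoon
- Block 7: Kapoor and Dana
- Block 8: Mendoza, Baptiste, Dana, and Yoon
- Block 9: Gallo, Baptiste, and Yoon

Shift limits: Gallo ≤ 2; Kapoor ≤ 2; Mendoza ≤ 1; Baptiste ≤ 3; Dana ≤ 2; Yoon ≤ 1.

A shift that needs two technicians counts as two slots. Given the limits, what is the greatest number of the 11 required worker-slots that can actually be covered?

11

Total capacity across all technicians is 2+2+1+3+2+1 = 11, and 11 slots are needed, so at most 11 can be filled.
An assignment achieving 11: Block 1→Mendoza, Block 2→Gallo, Block 3→Baptiste+Yoon, Block 4→Kapoor, Block 5→Baptiste, Block 6→Dana, Block 7→Kapoor, Block 8→Dana, Block 9→Gallo+Baptiste.
Loads: Gallo 2/2, Kapoor 2/2, Mendoza 1/1, Baptiste 3/3, Dana 2/2, Yoon 1/1.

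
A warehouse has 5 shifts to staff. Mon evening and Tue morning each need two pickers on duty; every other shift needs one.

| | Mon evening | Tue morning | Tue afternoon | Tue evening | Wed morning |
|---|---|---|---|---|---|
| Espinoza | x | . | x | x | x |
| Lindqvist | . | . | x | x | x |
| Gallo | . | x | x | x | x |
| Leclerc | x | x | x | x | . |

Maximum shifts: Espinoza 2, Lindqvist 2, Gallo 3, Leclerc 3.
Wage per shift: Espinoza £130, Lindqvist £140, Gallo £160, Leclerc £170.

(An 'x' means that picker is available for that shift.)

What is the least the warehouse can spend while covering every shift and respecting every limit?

£1040

Mon evening can only be covered by Espinoza and Leclerc, so that assignment is forced.
Tue morning can only be covered by Gallo and Leclerc, so that assignment is forced.
Picking the cheapest available picker for each shift independently would cost £1020, but that ignores the shift limits.
An optimal schedule: Mon evening→Espinoza+Leclerc, Tue morning→Gallo+Leclerc, Tue afternoon→Lindqvist, Tue evening→Lindqvist, Wed morning→Espinoza.
Total: 130 + 170 + 160 + 170 + 140 + 140 + 130 = £1040.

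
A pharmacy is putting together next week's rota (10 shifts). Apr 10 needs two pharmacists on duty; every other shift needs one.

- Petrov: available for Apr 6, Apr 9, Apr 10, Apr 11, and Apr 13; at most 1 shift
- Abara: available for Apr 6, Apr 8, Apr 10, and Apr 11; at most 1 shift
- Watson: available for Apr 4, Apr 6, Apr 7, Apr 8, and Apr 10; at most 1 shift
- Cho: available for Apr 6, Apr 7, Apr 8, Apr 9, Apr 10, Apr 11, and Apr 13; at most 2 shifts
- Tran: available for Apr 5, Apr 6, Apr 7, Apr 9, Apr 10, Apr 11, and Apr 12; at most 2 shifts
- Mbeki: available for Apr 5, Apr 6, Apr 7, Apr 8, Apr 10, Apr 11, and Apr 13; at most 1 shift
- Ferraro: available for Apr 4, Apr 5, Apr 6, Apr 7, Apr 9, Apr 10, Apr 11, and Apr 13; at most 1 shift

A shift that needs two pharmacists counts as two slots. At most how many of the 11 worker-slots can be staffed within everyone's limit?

Total capacity across all pharmacists is 1+1+1+2+2+1+1 = 9, and 11 slots are needed, so at most 9 can be filled.
An assignment achieving 9: Apr 4→Watson, Apr 5→Tran, Apr 6→Ferraro, Apr 7→Cho, Apr 8→Abara, Apr 9→Petrov, Apr 11→Mbeki, Apr 12→Tran, Apr 13→Cho.
Loads: Petrov 1/1, Abara 1/1, Watson 1/1, Cho 2/2, Tran 2/2, Mbeki 1/1, Ferraro 1/1.

9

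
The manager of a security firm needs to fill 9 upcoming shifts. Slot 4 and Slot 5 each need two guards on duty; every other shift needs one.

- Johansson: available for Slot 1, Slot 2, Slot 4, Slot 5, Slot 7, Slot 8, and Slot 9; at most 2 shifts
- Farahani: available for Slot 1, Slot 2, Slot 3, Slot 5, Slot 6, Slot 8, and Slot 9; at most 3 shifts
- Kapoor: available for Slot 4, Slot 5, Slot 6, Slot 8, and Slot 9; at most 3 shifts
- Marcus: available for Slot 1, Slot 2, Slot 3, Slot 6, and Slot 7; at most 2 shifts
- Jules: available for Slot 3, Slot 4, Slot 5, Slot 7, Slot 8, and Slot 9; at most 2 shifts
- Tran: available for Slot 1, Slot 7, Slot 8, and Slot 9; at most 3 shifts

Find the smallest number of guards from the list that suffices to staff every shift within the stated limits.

4

11 slots to fill and no one can take more than 3, so at least ⌈11/3⌉ = 4 guards are needed.
Johansson, Farahani, Kapoor, and Tran alone can cover everything: Slot 1→Tran, Slot 2→Johansson, Slot 3→Farahani, Slot 4→Johansson+Kapoor, Slot 5→Farahani+Kapoor, Slot 6→Farahani, Slot 7→Tran, Slot 8→Kapoor, Slot 9→Tran.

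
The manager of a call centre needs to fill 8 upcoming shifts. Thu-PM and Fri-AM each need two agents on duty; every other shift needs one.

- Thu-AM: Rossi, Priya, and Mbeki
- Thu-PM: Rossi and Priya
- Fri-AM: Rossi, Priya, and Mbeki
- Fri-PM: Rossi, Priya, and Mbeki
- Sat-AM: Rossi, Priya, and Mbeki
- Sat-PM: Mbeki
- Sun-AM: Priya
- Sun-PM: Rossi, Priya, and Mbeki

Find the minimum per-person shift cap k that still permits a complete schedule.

4

With 3 agents and 10 worker-slots to fill, someone must work at least ⌈10/3⌉ = 4 shifts, so k ≥ 4.
k = 4 works: Thu-AM→Rossi, Thu-PM→Rossi+Priya, Fri-AM→Rossi+Priya, Fri-PM→Rossi, Sat-AM→Priya, Sat-PM→Mbeki, Sun-AM→Priya, Sun-PM→Mbeki.
Loads: Rossi 4, Priya 4, Mbeki 2 — all ≤ 4.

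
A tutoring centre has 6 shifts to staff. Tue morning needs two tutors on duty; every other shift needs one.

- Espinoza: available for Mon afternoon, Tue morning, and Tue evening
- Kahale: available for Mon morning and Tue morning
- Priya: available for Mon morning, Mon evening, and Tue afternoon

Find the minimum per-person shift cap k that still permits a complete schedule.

3

With 3 tutors and 7 worker-slots to fill, someone must work at least ⌈7/3⌉ = 3 shifts, so k ≥ 3.
k = 3 works: Mon morning→Kahale, Mon afternoon→Espinoza, Mon evening→Priya, Tue morning→Espinoza+Kahale, Tue afternoon→Priya, Tue evening→Espinoza.
Loads: Espinoza 3, Kahale 2, Priya 2 — all ≤ 3.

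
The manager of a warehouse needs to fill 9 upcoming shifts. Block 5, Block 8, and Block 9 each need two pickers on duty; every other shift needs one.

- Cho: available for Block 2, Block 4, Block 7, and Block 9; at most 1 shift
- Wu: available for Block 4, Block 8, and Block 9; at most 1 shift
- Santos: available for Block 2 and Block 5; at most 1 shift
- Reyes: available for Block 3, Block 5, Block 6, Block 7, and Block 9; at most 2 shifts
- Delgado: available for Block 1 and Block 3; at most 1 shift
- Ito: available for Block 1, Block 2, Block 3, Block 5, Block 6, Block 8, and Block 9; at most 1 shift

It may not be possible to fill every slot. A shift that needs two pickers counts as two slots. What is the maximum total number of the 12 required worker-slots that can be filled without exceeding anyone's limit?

7

Total capacity across all pickers is 1+1+1+2+1+1 = 7, and 12 slots are needed, so at most 7 can be filled.
An assignment achieving 7: Block 1→Delgado, Block 2→Santos, Block 4→Cho, Block 6→Reyes, Block 7→Reyes, Block 8→Wu+Ito.
Loads: Cho 1/1, Wu 1/1, Santos 1/1, Reyes 2/2, Delgado 1/1, Ito 1/1.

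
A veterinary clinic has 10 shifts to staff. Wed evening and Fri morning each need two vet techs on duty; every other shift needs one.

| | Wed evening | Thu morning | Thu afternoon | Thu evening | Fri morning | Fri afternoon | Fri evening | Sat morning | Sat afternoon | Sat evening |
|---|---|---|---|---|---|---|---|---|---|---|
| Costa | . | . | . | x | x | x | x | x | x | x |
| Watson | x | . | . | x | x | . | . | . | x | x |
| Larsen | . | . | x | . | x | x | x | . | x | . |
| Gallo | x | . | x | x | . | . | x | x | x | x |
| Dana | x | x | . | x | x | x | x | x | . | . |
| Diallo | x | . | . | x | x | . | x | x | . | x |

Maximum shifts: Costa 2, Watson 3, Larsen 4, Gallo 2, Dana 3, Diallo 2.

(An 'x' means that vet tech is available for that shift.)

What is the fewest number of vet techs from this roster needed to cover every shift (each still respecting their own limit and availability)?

4

12 slots to fill and no one can take more than 4, so at least ⌈12/4⌉ = 3 vet techs are needed.
Any 3 vet techs together have capacity at most 4+3+3 = 10 < 12 slots, so 3 can never suffice.
Costa, Watson, Larsen, and Dana alone can cover everything: Wed evening→Watson+Dana, Thu morning→Dana, Thu afternoon→Larsen, Thu evening→Watson, Fri morning→Larsen+Dana, Fri afternoon→Larsen, Fri evening→Larsen, Sat morning→Costa, Sat afternoon→Watson, Sat evening→Costa.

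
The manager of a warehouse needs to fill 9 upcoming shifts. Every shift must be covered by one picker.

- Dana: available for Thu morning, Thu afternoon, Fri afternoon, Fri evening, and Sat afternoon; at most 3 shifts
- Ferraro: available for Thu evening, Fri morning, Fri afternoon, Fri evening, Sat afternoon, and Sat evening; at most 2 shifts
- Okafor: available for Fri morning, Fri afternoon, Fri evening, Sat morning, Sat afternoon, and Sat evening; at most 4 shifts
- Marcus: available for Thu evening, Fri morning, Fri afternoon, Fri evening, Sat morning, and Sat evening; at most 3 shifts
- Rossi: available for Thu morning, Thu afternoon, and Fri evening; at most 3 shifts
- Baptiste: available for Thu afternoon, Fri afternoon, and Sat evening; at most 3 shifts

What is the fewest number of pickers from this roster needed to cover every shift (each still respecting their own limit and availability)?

9 slots to fill and no one can take more than 4, so at least ⌈9/4⌉ = 3 pickers are needed.
Dana, Ferraro, and Okafor alone can cover everything: Thu morning→Dana, Thu afternoon→Dana, Thu evening→Ferraro, Fri morning→Ferraro, Fri afternoon→Dana, Fri evening→Okafor, Sat morning→Okafor, Sat afternoon→Okafor, Sat evening→Okafor.

3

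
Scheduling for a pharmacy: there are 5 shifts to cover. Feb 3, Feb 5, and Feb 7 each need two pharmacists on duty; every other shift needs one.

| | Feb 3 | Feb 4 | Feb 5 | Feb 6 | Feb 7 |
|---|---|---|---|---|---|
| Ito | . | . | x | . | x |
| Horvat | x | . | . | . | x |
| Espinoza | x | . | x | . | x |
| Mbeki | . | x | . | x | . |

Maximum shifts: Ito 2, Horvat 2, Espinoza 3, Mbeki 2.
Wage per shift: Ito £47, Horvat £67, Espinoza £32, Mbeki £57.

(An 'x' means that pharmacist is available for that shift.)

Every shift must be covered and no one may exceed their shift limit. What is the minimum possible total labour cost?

£371

Feb 3 can only be covered by Horvat and Espinoza, so that assignment is forced.
Feb 4 can only be covered by Mbeki, so that assignment is forced.
Feb 5 can only be covered by Ito and Espinoza, so that assignment is forced.
Picking the cheapest available pharmacist for each shift independently would cost £371, and that bound is achievable.
An optimal schedule: Feb 3→Espinoza+Horvat, Feb 4→Mbeki, Feb 5→Espinoza+Ito, Feb 6→Mbeki, Feb 7→Espinoza+Ito.
Total: 32 + 67 + 57 + 32 + 47 + 57 + 32 + 47 = £371.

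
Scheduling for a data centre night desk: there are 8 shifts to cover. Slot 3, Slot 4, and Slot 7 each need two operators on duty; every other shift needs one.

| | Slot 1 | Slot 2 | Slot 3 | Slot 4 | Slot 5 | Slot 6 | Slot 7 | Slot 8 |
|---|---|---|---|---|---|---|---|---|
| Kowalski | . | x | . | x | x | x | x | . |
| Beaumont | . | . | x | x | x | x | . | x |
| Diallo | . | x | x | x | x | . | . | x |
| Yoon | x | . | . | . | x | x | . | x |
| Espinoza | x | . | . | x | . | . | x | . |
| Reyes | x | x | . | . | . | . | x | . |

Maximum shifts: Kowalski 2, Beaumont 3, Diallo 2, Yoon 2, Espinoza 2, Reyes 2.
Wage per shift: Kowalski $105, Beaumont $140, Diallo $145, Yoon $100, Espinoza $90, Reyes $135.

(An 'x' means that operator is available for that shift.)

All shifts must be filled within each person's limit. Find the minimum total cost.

Slot 3 can only be covered by Beaumont and Diallo, so that assignment is forced.
Picking the cheapest available operator for each shift independently would cost $1170, but that ignores the shift limits.
An optimal schedule: Slot 1→Espinoza, Slot 2→Reyes, Slot 3→Beaumont+Diallo, Slot 4→Kowalski+Beaumont, Slot 5→Kowalski, Slot 6→Yoon, Slot 7→Espinoza+Reyes, Slot 8→Yoon.
Total: 90 + 135 + 140 + 145 + 105 + 140 + 105 + 100 + 90 + 135 + 100 = $1285.

$1285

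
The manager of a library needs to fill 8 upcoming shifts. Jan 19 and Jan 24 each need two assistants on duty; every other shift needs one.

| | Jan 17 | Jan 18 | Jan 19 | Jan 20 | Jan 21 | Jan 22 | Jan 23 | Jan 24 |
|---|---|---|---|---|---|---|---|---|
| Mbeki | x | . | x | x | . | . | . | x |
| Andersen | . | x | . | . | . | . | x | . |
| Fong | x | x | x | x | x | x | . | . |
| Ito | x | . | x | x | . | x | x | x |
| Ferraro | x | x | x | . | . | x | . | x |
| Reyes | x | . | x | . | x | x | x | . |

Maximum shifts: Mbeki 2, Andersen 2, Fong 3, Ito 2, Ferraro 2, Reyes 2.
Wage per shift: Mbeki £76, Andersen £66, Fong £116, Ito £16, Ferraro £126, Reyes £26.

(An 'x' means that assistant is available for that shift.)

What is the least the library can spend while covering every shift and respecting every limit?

Picking the cheapest available assistant for each shift independently would cost £290, but that ignores the shift limits.
An optimal schedule: Jan 17→Fong, Jan 18→Andersen, Jan 19→Mbeki+Fong, Jan 20→Ito, Jan 21→Reyes, Jan 22→Reyes, Jan 23→Andersen, Jan 24→Ito+Mbeki.
Total: 116 + 66 + 76 + 116 + 16 + 26 + 26 + 66 + 16 + 76 = £600.

£600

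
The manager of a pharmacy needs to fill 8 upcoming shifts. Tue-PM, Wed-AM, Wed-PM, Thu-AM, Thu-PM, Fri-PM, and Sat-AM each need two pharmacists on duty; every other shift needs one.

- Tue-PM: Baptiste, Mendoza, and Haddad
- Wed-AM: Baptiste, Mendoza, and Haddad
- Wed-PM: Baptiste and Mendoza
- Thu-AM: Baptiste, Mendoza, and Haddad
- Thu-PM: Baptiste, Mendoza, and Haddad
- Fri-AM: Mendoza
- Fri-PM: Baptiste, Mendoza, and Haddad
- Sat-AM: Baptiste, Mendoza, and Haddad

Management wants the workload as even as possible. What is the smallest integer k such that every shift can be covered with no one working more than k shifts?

5

With 3 pharmacists and 15 worker-slots to fill, someone must work at least ⌈15/3⌉ = 5 shifts, so k ≥ 5.
k = 5 works: Tue-PM→Baptiste+Mendoza, Wed-AM→Baptiste+Haddad, Wed-PM→Baptiste+Mendoza, Thu-AM→Baptiste+Haddad, Thu-PM→Baptiste+Haddad, Fri-AM→Mendoza, Fri-PM→Mendoza+Haddad, Sat-AM→Mendoza+Haddad.
Loads: Baptiste 5, Mendoza 5, Haddad 5 — all ≤ 5.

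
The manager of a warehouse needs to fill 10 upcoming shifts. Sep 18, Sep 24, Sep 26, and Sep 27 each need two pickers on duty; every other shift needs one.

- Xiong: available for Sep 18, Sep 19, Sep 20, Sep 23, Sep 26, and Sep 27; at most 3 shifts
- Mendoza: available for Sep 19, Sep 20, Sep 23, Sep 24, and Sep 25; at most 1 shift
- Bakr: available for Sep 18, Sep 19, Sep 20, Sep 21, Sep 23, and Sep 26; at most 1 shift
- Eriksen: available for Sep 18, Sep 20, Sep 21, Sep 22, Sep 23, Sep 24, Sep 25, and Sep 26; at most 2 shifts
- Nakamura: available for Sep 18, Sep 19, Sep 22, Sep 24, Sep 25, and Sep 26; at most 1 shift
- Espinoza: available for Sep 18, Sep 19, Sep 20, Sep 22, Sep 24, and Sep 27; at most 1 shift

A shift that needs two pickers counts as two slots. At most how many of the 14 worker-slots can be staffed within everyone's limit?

9

Total capacity across all pickers is 3+1+1+2+1+1 = 9, and 14 slots are needed, so at most 9 can be filled.
An assignment achieving 9: Sep 21→Bakr, Sep 22→Eriksen, Sep 23→Xiong, Sep 24→Eriksen+Nakamura, Sep 25→Mendoza, Sep 26→Xiong, Sep 27→Xiong+Espinoza.
Loads: Xiong 3/3, Mendoza 1/1, Bakr 1/1, Eriksen 2/2, Nakamura 1/1, Espinoza 1/1.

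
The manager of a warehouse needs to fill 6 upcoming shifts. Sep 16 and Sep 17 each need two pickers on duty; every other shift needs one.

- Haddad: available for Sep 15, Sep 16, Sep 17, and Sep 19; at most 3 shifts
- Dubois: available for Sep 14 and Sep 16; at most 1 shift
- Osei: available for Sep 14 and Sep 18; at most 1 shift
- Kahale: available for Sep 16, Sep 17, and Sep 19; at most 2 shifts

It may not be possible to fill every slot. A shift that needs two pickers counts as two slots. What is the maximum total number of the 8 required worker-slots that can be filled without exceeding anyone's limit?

Total capacity across all pickers is 3+1+1+2 = 7, and 8 slots are needed, so at most 7 can be filled.
An assignment achieving 7: Sep 14→Dubois, Sep 15→Haddad, Sep 16→Kahale, Sep 17→Haddad+Kahale, Sep 18→Osei, Sep 19→Haddad.
Loads: Haddad 3/3, Dubois 1/1, Osei 1/1, Kahale 2/2.

7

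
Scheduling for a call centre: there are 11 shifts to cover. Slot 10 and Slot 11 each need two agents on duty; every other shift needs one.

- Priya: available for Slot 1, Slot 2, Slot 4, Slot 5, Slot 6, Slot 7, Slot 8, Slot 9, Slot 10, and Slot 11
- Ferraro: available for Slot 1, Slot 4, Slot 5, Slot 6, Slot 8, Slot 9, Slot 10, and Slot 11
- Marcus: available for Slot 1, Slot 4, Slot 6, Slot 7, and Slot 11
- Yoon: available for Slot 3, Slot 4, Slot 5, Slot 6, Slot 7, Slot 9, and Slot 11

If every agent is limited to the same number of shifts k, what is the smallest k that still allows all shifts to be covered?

With 4 agents and 13 worker-slots to fill, someone must work at least ⌈13/4⌉ = 4 shifts, so k ≥ 4.
k = 4 works: Slot 1→Priya, Slot 2→Priya, Slot 3→Yoon, Slot 4→Ferraro, Slot 5→Ferraro, Slot 6→Marcus, Slot 7→Marcus, Slot 8→Priya, Slot 9→Ferraro, Slot 10→Priya+Ferraro, Slot 11→Marcus+Yoon.
Loads: Priya 4, Ferraro 4, Marcus 3, Yoon 2 — all ≤ 4.

4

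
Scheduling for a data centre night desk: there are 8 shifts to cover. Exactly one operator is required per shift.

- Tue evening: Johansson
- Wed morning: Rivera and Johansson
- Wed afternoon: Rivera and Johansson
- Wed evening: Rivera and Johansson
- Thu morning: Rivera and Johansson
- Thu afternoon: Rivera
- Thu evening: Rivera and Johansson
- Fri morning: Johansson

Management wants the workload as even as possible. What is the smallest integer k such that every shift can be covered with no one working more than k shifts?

With 2 operators and 8 worker-slots to fill, someone must work at least ⌈8/2⌉ = 4 shifts, so k ≥ 4.
k = 4 works: Tue evening→Johansson, Wed morning→Rivera, Wed afternoon→Rivera, Wed evening→Rivera, Thu morning→Johansson, Thu afternoon→Rivera, Thu evening→Johansson, Fri morning→Johansson.
Loads: Rivera 4, Johansson 4 — all ≤ 4.

4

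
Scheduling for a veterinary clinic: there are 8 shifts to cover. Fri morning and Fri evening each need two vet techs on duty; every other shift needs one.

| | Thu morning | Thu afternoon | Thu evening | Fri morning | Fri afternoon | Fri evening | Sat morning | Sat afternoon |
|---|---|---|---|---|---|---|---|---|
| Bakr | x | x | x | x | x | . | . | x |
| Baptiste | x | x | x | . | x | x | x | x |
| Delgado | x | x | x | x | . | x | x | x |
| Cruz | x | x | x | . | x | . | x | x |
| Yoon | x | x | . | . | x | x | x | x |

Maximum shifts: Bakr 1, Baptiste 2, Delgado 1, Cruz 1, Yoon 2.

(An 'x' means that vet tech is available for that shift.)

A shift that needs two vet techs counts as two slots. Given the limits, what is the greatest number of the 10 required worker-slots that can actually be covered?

Total capacity across all vet techs is 1+2+1+1+2 = 7, and 10 slots are needed, so at most 7 can be filled.
An assignment achieving 7: Thu evening→Baptiste, Fri morning→Bakr+Delgado, Fri afternoon→Cruz, Fri evening→Baptiste+Yoon, Sat morning→Yoon.
Loads: Bakr 1/1, Baptiste 2/2, Delgado 1/1, Cruz 1/1, Yoon 2/2.

7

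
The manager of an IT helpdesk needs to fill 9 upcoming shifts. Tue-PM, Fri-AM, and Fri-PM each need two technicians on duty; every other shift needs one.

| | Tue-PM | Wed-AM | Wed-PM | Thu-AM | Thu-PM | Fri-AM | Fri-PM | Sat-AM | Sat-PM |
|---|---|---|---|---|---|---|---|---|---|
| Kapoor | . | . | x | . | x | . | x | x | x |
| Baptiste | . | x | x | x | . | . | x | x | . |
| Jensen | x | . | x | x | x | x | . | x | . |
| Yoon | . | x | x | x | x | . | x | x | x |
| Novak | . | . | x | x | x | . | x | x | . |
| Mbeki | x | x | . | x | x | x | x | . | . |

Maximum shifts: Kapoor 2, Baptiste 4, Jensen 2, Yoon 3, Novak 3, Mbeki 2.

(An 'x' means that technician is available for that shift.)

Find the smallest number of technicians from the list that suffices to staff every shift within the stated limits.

12 slots to fill and no one can take more than 4, so at least ⌈12/4⌉ = 3 technicians are needed.
No set of 4 technicians can cover every shift (each such set leaves at least one shift with no one available or exceeds a cap).
Kapoor, Baptiste, Jensen, Yoon, and Mbeki alone can cover everything: Tue-PM→Jensen+Mbeki, Wed-AM→Baptiste, Wed-PM→Kapoor, Thu-AM→Baptiste, Thu-PM→Yoon, Fri-AM→Jensen+Mbeki, Fri-PM→Baptiste+Yoon, Sat-AM→Baptiste, Sat-PM→Kapoor.

5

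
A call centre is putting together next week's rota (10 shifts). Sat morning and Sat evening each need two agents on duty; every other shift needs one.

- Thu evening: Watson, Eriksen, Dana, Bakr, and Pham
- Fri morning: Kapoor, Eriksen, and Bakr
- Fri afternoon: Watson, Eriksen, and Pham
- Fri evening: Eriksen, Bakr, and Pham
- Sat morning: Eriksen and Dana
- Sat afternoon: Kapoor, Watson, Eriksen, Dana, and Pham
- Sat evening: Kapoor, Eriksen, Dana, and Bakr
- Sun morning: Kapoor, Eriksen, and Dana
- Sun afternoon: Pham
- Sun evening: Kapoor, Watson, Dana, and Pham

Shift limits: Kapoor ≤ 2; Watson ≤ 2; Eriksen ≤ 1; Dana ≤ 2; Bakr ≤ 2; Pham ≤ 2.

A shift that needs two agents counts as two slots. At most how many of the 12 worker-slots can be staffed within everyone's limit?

11

Total capacity across all agents is 2+2+1+2+2+2 = 11, and 12 slots are needed, so at most 11 can be filled.
An assignment achieving 11: Thu evening→Pham, Fri morning→Kapoor, Fri afternoon→Watson, Fri evening→Bakr, Sat morning→Eriksen+Dana, Sat evening→Dana+Bakr, Sun morning→Kapoor, Sun afternoon→Pham, Sun evening→Watson.
Loads: Kapoor 2/2, Watson 2/2, Eriksen 1/1, Dana 2/2, Bakr 2/2, Pham 2/2.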